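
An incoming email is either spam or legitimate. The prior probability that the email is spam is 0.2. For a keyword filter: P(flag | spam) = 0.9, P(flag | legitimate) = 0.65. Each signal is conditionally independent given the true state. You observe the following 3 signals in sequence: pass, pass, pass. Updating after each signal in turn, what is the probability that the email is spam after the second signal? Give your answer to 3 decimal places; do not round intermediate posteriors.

0.020

After 'pass': P(spam) = 0.1·0.2000 / (0.1·0.2000 + 0.35·0.8000) ≈ 0.0667
After 'pass': P(spam) = 0.1·0.0667 / (0.1·0.0667 + 0.35·0.9333) ≈ 0.0200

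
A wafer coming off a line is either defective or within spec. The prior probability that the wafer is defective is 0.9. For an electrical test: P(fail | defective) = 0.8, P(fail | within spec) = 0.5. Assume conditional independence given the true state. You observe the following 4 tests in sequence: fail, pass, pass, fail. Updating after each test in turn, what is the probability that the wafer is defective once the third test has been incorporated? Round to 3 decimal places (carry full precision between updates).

Each posterior becomes the prior for the next update.
After 'fail': P(defective) = 0.8·0.9000 / (0.8·0.9000 + 0.5·0.1000) ≈ 0.9351
After 'pass': P(defective) = 0.2·0.9351 / (0.2·0.9351 + 0.5·0.0649) ≈ 0.8521
After 'pass': P(defective) = 0.2·0.8521 / (0.2·0.8521 + 0.5·0.1479) ≈ 0.6973

0.697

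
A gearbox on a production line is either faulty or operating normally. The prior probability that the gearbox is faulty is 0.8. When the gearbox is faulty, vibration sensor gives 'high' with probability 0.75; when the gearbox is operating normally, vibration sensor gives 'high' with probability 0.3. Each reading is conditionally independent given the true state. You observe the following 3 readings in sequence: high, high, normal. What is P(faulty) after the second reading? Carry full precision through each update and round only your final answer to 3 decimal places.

Apply Bayes' rule sequentially, carrying P(faulty) forward.
After 'high': P(faulty) = 0.75·0.8000 / (0.75·0.8000 + 0.3·0.2000) ≈ 0.9091
After 'high': P(faulty) = 0.75·0.9091 / (0.75·0.9091 + 0.3·0.0909) ≈ 0.9615

0.962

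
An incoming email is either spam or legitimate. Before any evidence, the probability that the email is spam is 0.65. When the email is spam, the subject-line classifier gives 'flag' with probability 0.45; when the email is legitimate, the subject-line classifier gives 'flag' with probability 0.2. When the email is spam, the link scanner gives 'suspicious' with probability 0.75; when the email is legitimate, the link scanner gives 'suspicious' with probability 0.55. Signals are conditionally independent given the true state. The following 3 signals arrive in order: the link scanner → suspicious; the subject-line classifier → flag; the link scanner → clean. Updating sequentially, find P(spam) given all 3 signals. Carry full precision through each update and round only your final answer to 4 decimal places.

0.7599

After the link scanner='suspicious': P(spam) = 0.75·0.6500 / (0.75·0.6500 + 0.55·0.3500) ≈ 0.7169
After the subject-line classifier='flag': P(spam) = 0.45·0.7169 / (0.45·0.7169 + 0.2·0.2831) ≈ 0.8507
After the link scanner='clean': P(spam) = 0.25·0.8507 / (0.25·0.8507 + 0.45·0.1493) ≈ 0.7599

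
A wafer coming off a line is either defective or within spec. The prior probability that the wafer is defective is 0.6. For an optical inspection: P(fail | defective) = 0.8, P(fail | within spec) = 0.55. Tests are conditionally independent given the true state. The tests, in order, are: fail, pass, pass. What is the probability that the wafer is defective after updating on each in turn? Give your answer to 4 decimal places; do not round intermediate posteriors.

After 'fail': P(defective) = 0.8·0.6000 / (0.8·0.6000 + 0.55·0.4000) ≈ 0.6857
After 'pass': P(defective) = 0.2·0.6857 / (0.2·0.6857 + 0.45·0.3143) ≈ 0.4923
After 'pass': P(defective) = 0.2·0.4923 / (0.2·0.4923 + 0.45·0.5077) ≈ 0.3012

0.3012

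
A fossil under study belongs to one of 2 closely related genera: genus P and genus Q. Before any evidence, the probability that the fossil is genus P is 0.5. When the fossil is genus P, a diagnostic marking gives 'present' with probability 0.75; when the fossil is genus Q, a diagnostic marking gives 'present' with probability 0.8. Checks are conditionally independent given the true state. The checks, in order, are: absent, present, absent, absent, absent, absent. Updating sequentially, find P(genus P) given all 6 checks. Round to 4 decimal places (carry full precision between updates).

0.7410

After 'absent': P(genus P) = 0.25·0.5000 / (0.25·0.5000 + 0.2·0.5000) ≈ 0.5556
After 'present': P(genus P) = 0.75·0.5556 / (0.75·0.5556 + 0.8·0.4444) ≈ 0.5396
After 'absent': P(genus P) = 0.25·0.5396 / (0.25·0.5396 + 0.2·0.4604) ≈ 0.5943
After 'absent': P(genus P) = 0.25·0.5943 / (0.25·0.5943 + 0.2·0.4057) ≈ 0.6468
After 'absent': P(genus P) = 0.25·0.6468 / (0.25·0.6468 + 0.2·0.3532) ≈ 0.6959
After 'absent': P(genus P) = 0.25·0.6959 / (0.25·0.6959 + 0.2·0.3041) ≈ 0.7410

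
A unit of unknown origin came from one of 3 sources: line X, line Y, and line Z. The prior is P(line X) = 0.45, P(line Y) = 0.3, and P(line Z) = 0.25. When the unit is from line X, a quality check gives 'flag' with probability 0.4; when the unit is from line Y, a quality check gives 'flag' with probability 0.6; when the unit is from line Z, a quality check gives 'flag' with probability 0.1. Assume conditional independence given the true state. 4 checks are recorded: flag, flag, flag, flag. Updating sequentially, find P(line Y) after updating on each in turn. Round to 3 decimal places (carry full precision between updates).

After 'flag': normaliser = 0.4·0.4500 + 0.6·0.3000 + 0.1·0.2500; P(line X) ≈ 0.4675, P(line Y) ≈ 0.4675, P(line Z) ≈ 0.0649
After 'flag': normaliser = 0.4·0.4675 + 0.6·0.4675 + 0.1·0.0649; P(line X) ≈ 0.3945, P(line Y) ≈ 0.5918, P(line Z) ≈ 0.0137
After 'flag': normaliser = 0.4·0.3945 + 0.6·0.5918 + 0.1·0.0137; P(line X) ≈ 0.3069, P(line Y) ≈ 0.6905, P(line Z) ≈ 0.0027
After 'flag': normaliser = 0.4·0.3069 + 0.6·0.6905 + 0.1·0.0027; P(line X) ≈ 0.2285, P(line Y) ≈ 0.7710, P(line Z) ≈ 0.0005

0.771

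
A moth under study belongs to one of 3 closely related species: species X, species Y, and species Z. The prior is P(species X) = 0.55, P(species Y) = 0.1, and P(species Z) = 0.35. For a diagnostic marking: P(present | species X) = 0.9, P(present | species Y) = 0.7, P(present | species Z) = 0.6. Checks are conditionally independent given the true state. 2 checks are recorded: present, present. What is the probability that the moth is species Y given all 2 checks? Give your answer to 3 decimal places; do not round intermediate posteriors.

0.079

After 'present': normaliser = 0.9·0.5500 + 0.7·0.1000 + 0.6·0.3500; P(species X) ≈ 0.6387, P(species Y) ≈ 0.0903, P(species Z) ≈ 0.2710
After 'present': normaliser = 0.9·0.6387 + 0.7·0.0903 + 0.6·0.2710; P(species X) ≈ 0.7180, P(species Y) ≈ 0.0790, P(species Z) ≈ 0.2031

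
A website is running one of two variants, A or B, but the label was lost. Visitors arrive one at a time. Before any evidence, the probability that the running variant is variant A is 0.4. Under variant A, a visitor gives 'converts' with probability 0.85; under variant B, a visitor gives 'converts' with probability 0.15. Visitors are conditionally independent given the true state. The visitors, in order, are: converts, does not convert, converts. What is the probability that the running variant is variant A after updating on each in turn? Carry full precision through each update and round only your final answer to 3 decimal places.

After 'converts': P(A) = 0.85·0.4000 / (0.85·0.4000 + 0.15·0.6000) ≈ 0.7907
After 'does not convert': P(A) = 0.15·0.7907 / (0.15·0.7907 + 0.85·0.2093) ≈ 0.4000
After 'converts': P(A) = 0.85·0.4000 / (0.85·0.4000 + 0.15·0.6000) ≈ 0.7907

0.791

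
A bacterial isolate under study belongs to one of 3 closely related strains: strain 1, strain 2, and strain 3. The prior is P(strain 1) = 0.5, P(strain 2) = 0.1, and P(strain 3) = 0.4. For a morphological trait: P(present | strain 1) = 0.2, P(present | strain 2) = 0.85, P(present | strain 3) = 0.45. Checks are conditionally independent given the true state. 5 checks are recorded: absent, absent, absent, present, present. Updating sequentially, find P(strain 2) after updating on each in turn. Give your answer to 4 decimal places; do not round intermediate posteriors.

Each posterior becomes the prior for the next update.
After 'absent': normaliser = 0.8·0.5000 + 0.15·0.1000 + 0.55·0.4000; P(strain 1) ≈ 0.6299, P(strain 2) ≈ 0.0236, P(strain 3) ≈ 0.3465
After 'absent': normaliser = 0.8·0.6299 + 0.15·0.0236 + 0.55·0.3465; P(strain 1) ≈ 0.7219, P(strain 2) ≈ 0.0051, P(strain 3) ≈ 0.2730
After 'absent': normaliser = 0.8·0.7219 + 0.15·0.0051 + 0.55·0.2730; P(strain 1) ≈ 0.7928, P(strain 2) ≈ 0.0010, P(strain 3) ≈ 0.2061
After 'present': normaliser = 0.2·0.7928 + 0.85·0.0010 + 0.45·0.2061; P(strain 1) ≈ 0.6287, P(strain 2) ≈ 0.0035, P(strain 3) ≈ 0.3678
After 'present': normaliser = 0.2·0.6287 + 0.85·0.0035 + 0.45·0.3678; P(strain 1) ≈ 0.4274, P(strain 2) ≈ 0.0102, P(strain 3) ≈ 0.5624

0.0102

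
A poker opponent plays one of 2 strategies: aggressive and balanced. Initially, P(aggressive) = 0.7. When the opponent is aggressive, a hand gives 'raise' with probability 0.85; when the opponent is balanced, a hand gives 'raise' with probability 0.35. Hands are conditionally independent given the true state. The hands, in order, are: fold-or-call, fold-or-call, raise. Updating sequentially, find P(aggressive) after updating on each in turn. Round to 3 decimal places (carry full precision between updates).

0.232

After 'fold-or-call': P(aggressive) = 0.15·0.7000 / (0.15·0.7000 + 0.65·0.3000) ≈ 0.3500
After 'fold-or-call': P(aggressive) = 0.15·0.3500 / (0.15·0.3500 + 0.65·0.6500) ≈ 0.1105
After 'raise': P(aggressive) = 0.85·0.1105 / (0.85·0.1105 + 0.35·0.8895) ≈ 0.2318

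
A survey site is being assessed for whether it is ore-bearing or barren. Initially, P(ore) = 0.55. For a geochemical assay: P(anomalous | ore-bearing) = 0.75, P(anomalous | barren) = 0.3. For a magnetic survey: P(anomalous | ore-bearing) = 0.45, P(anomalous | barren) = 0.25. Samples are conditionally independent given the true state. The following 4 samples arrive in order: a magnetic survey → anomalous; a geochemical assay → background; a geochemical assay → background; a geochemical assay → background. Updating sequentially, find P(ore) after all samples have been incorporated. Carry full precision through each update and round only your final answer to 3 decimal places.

After a magnetic survey='anomalous': P(ore) = 0.45·0.5500 / (0.45·0.5500 + 0.25·0.4500) ≈ 0.6875
After a geochemical assay='background': P(ore) = 0.25·0.6875 / (0.25·0.6875 + 0.7·0.3125) ≈ 0.4400
After a geochemical assay='background': P(ore) = 0.25·0.4400 / (0.25·0.4400 + 0.7·0.5600) ≈ 0.2191
After a geochemical assay='background': P(ore) = 0.25·0.2191 / (0.25·0.2191 + 0.7·0.7809) ≈ 0.0911

0.091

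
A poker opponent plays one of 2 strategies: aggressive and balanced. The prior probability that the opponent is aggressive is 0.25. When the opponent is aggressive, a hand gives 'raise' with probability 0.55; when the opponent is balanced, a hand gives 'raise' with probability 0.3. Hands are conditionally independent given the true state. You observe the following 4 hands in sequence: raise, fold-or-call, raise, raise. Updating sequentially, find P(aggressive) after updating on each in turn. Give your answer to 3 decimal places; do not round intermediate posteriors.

Apply Bayes' rule sequentially, carrying P(aggressive) forward.
After 'raise': P(aggressive) = 0.55·0.2500 / (0.55·0.2500 + 0.3·0.7500) ≈ 0.3793
After 'fold-or-call': P(aggressive) = 0.45·0.3793 / (0.45·0.3793 + 0.7·0.6207) ≈ 0.2821
After 'raise': P(aggressive) = 0.55·0.2821 / (0.55·0.2821 + 0.3·0.7179) ≈ 0.4187
After 'raise': P(aggressive) = 0.55·0.4187 / (0.55·0.4187 + 0.3·0.5813) ≈ 0.5690

0.569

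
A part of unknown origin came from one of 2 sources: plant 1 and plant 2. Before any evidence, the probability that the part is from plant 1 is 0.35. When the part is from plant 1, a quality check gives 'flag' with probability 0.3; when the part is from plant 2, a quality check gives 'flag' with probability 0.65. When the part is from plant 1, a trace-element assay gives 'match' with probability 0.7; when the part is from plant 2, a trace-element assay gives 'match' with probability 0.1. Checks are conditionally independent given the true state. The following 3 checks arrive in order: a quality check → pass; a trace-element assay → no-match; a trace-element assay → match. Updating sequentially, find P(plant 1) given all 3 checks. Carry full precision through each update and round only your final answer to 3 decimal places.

0.715

After a quality check='pass': P(plant 1) = 0.7·0.3500 / (0.7·0.3500 + 0.35·0.6500) ≈ 0.5185
After a trace-element assay='no-match': P(plant 1) = 0.3·0.5185 / (0.3·0.5185 + 0.9·0.4815) ≈ 0.2642
After a trace-element assay='match': P(plant 1) = 0.7·0.2642 / (0.7·0.2642 + 0.1·0.7358) ≈ 0.7153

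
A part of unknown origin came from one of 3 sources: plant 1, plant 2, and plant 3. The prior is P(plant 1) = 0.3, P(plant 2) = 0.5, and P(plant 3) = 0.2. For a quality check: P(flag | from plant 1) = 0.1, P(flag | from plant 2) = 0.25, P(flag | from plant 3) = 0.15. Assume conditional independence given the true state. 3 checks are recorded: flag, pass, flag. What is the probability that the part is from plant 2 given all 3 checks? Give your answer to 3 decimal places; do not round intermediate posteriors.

Apply Bayes' rule sequentially, carrying P(plant 2) forward.
After 'flag': normaliser = 0.1·0.3000 + 0.25·0.5000 + 0.15·0.2000; P(plant 1) ≈ 0.1622, P(plant 2) ≈ 0.6757, P(plant 3) ≈ 0.1622
After 'pass': normaliser = 0.9·0.1622 + 0.75·0.6757 + 0.85·0.1622; P(plant 1) ≈ 0.1846, P(plant 2) ≈ 0.6410, P(plant 3) ≈ 0.1744
After 'flag': normaliser = 0.1·0.1846 + 0.25·0.6410 + 0.15·0.1744; P(plant 1) ≈ 0.0901, P(plant 2) ≈ 0.7822, P(plant 3) ≈ 0.1277

0.782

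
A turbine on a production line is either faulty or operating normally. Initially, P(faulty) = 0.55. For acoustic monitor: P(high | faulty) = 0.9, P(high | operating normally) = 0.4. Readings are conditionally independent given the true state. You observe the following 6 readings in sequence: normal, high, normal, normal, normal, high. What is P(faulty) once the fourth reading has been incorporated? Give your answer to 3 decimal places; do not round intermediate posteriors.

Each posterior becomes the prior for the next update.
After 'normal': P(faulty) = 0.1·0.5500 / (0.1·0.5500 + 0.6·0.4500) ≈ 0.1692
After 'high': P(faulty) = 0.9·0.1692 / (0.9·0.1692 + 0.4·0.8308) ≈ 0.3143
After 'normal': P(faulty) = 0.1·0.3143 / (0.1·0.3143 + 0.6·0.6857) ≈ 0.0710
After 'normal': P(faulty) = 0.1·0.0710 / (0.1·0.0710 + 0.6·0.9290) ≈ 0.0126

0.013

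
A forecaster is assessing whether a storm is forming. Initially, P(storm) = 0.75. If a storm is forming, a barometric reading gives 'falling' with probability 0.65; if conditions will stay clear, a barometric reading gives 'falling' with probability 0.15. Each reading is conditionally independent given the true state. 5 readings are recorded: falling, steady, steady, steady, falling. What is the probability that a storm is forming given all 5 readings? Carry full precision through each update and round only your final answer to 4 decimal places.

0.7973

After 'falling': P(storm) = 0.65·0.7500 / (0.65·0.7500 + 0.15·0.2500) ≈ 0.9286
After 'steady': P(storm) = 0.35·0.9286 / (0.35·0.9286 + 0.85·0.0714) ≈ 0.8426
After 'steady': P(storm) = 0.35·0.8426 / (0.35·0.8426 + 0.85·0.1574) ≈ 0.6879
After 'steady': P(storm) = 0.35·0.6879 / (0.35·0.6879 + 0.85·0.3121) ≈ 0.4758
After 'falling': P(storm) = 0.65·0.4758 / (0.65·0.4758 + 0.15·0.5242) ≈ 0.7973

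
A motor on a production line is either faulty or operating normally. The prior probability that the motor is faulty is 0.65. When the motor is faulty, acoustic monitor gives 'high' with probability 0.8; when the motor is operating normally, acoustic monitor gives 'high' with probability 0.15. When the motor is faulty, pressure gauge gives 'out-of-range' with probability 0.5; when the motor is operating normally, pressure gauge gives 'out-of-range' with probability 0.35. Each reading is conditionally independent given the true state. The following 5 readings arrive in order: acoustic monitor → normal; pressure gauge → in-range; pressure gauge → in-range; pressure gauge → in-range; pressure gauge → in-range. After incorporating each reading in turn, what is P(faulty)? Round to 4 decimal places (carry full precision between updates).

0.1327

Apply Bayes' rule sequentially, carrying P(faulty) forward.
After acoustic monitor='normal': P(faulty) = 0.2·0.6500 / (0.2·0.6500 + 0.85·0.3500) ≈ 0.3041
After pressure gauge='in-range': P(faulty) = 0.5·0.3041 / (0.5·0.3041 + 0.65·0.6959) ≈ 0.2516
After pressure gauge='in-range': P(faulty) = 0.5·0.2516 / (0.5·0.2516 + 0.65·0.7484) ≈ 0.2054
After pressure gauge='in-range': P(faulty) = 0.5·0.2054 / (0.5·0.2054 + 0.65·0.7946) ≈ 0.1659
After pressure gauge='in-range': P(faulty) = 0.5·0.1659 / (0.5·0.1659 + 0.65·0.8341) ≈ 0.1327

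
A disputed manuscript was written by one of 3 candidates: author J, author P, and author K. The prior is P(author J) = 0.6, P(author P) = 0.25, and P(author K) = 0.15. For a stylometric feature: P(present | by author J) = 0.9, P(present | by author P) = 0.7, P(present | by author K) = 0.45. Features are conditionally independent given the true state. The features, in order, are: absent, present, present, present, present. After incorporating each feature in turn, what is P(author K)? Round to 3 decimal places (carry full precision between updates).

0.056

After 'absent': normaliser = 0.1·0.6000 + 0.3·0.2500 + 0.55·0.1500; P(author J) ≈ 0.2759, P(author P) ≈ 0.3448, P(author K) ≈ 0.3793
After 'present': normaliser = 0.9·0.2759 + 0.7·0.3448 + 0.45·0.3793; P(author J) ≈ 0.3760, P(author P) ≈ 0.3655, P(author K) ≈ 0.2585
After 'present': normaliser = 0.9·0.3760 + 0.7·0.3655 + 0.45·0.2585; P(author J) ≈ 0.4762, P(author P) ≈ 0.3601, P(author K) ≈ 0.1637
After 'present': normaliser = 0.9·0.4762 + 0.7·0.3601 + 0.45·0.1637; P(author J) ≈ 0.5682, P(author P) ≈ 0.3342, P(author K) ≈ 0.0977
After 'present': normaliser = 0.9·0.5682 + 0.7·0.3342 + 0.45·0.0977; P(author J) ≈ 0.6479, P(author P) ≈ 0.2964, P(author K) ≈ 0.0557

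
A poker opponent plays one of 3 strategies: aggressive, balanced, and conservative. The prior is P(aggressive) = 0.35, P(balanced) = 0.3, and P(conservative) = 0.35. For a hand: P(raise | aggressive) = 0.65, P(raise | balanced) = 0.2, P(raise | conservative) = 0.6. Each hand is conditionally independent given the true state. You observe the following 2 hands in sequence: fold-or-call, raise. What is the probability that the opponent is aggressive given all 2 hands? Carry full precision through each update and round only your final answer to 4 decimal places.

After 'fold-or-call': normaliser = 0.35·0.3500 + 0.8·0.3000 + 0.4·0.3500; P(aggressive) ≈ 0.2438, P(balanced) ≈ 0.4776, P(conservative) ≈ 0.2786
After 'raise': normaliser = 0.65·0.2438 + 0.2·0.4776 + 0.6·0.2786; P(aggressive) ≈ 0.3763, P(balanced) ≈ 0.2268, P(conservative) ≈ 0.3969

0.3763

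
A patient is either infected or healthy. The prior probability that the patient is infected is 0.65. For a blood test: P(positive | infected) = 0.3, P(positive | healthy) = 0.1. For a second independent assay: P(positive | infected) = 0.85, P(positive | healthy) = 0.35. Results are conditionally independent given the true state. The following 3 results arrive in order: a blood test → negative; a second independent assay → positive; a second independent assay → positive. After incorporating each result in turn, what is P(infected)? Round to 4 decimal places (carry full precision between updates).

Each posterior becomes the prior for the next update.
After a blood test='negative': P(infected) = 0.7·0.6500 / (0.7·0.6500 + 0.9·0.3500) ≈ 0.5909
After a second independent assay='positive': P(infected) = 0.85·0.5909 / (0.85·0.5909 + 0.35·0.4091) ≈ 0.7782
After a second independent assay='positive': P(infected) = 0.85·0.7782 / (0.85·0.7782 + 0.35·0.2218) ≈ 0.8949

0.8949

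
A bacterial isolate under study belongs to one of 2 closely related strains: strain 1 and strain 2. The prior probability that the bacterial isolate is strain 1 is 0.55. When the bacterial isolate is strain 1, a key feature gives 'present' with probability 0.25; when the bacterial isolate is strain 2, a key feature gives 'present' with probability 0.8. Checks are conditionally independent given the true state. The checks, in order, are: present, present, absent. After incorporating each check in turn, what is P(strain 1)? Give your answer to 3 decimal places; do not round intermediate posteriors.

After 'present': P(strain 1) = 0.25·0.5500 / (0.25·0.5500 + 0.8·0.4500) ≈ 0.2764
After 'present': P(strain 1) = 0.25·0.2764 / (0.25·0.2764 + 0.8·0.7236) ≈ 0.1066
After 'absent': P(strain 1) = 0.75·0.1066 / (0.75·0.1066 + 0.2·0.8934) ≈ 0.3092

0.309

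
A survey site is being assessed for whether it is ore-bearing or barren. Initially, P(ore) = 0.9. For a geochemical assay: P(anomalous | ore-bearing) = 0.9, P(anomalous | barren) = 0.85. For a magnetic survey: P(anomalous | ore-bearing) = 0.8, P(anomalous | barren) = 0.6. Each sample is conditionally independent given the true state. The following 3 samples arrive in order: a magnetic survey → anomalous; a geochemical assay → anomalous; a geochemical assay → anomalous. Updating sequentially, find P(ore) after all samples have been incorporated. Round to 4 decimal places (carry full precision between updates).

After a magnetic survey='anomalous': P(ore) = 0.8·0.9000 / (0.8·0.9000 + 0.6·0.1000) ≈ 0.9231
After a geochemical assay='anomalous': P(ore) = 0.9·0.9231 / (0.9·0.9231 + 0.85·0.0769) ≈ 0.9270
After a geochemical assay='anomalous': P(ore) = 0.9·0.9270 / (0.9·0.9270 + 0.85·0.0730) ≈ 0.9308

0.9308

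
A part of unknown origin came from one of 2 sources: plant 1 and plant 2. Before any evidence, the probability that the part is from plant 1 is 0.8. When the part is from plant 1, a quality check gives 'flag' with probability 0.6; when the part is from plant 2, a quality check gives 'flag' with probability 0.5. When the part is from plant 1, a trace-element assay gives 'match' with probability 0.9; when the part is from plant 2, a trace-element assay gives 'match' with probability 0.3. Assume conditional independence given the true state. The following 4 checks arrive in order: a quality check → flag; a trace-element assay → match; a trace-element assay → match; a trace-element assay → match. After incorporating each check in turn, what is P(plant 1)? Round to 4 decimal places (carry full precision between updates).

0.9923

Apply Bayes' rule sequentially, carrying P(plant 1) forward.
After a quality check='flag': P(plant 1) = 0.6·0.8000 / (0.6·0.8000 + 0.5·0.2000) ≈ 0.8276
After a trace-element assay='match': P(plant 1) = 0.9·0.8276 / (0.9·0.8276 + 0.3·0.1724) ≈ 0.9351
After a trace-element assay='match': P(plant 1) = 0.9·0.9351 / (0.9·0.9351 + 0.3·0.0649) ≈ 0.9774
After a trace-element assay='match': P(plant 1) = 0.9·0.9774 / (0.9·0.9774 + 0.3·0.0226) ≈ 0.9923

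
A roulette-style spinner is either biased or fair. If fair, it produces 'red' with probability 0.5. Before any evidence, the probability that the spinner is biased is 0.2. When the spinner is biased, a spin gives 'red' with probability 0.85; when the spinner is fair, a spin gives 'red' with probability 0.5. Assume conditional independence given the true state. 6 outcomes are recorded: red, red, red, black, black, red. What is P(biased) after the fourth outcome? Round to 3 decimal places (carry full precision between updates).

0.269

After 'red': P(biased) = 0.85·0.2000 / (0.85·0.2000 + 0.5·0.8000) ≈ 0.2982
After 'red': P(biased) = 0.85·0.2982 / (0.85·0.2982 + 0.5·0.7018) ≈ 0.4194
After 'red': P(biased) = 0.85·0.4194 / (0.85·0.4194 + 0.5·0.5806) ≈ 0.5512
After 'black': P(biased) = 0.15·0.5512 / (0.15·0.5512 + 0.5·0.4488) ≈ 0.2693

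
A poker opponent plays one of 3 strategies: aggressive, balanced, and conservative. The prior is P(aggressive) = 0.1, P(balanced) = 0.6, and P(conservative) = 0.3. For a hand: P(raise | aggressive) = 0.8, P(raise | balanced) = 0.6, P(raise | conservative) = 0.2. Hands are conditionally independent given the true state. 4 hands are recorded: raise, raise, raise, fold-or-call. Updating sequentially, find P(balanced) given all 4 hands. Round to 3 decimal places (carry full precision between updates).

After 'raise': normaliser = 0.8·0.1000 + 0.6·0.6000 + 0.2·0.3000; P(aggressive) ≈ 0.1600, P(balanced) ≈ 0.7200, P(conservative) ≈ 0.1200
After 'raise': normaliser = 0.8·0.1600 + 0.6·0.7200 + 0.2·0.1200; P(aggressive) ≈ 0.2192, P(balanced) ≈ 0.7397, P(conservative) ≈ 0.0411
After 'raise': normaliser = 0.8·0.2192 + 0.6·0.7397 + 0.2·0.0411; P(aggressive) ≈ 0.2795, P(balanced) ≈ 0.7074, P(conservative) ≈ 0.0131
After 'fold-or-call': normaliser = 0.2·0.2795 + 0.4·0.7074 + 0.8·0.0131; P(aggressive) ≈ 0.1600, P(balanced) ≈ 0.8100, P(conservative) ≈ 0.0300

0.810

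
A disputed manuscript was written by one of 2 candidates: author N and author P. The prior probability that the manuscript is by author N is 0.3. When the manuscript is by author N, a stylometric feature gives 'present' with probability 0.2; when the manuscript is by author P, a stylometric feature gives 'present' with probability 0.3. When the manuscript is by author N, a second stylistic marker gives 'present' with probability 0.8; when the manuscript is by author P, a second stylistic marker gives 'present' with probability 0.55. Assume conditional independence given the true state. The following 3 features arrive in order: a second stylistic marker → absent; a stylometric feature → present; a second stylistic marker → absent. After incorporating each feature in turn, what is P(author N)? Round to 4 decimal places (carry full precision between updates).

Each posterior becomes the prior for the next update.
After a second stylistic marker='absent': P(author N) = 0.2·0.3000 / (0.2·0.3000 + 0.45·0.7000) ≈ 0.1600
After a stylometric feature='present': P(author N) = 0.2·0.1600 / (0.2·0.1600 + 0.3·0.8400) ≈ 0.1127
After a second stylistic marker='absent': P(author N) = 0.2·0.1127 / (0.2·0.1127 + 0.45·0.8873) ≈ 0.0534

0.0534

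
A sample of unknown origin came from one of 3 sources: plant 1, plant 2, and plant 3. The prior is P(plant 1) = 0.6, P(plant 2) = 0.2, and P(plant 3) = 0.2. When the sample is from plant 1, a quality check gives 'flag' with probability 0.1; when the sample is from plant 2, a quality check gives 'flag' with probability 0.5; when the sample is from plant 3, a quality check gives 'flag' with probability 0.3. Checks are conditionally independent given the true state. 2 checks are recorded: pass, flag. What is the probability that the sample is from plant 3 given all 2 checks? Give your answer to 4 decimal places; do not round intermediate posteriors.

0.2877

Apply Bayes' rule sequentially, carrying P(plant 3) forward.
After 'pass': normaliser = 0.9·0.6000 + 0.5·0.2000 + 0.7·0.2000; P(plant 1) ≈ 0.6923, P(plant 2) ≈ 0.1282, P(plant 3) ≈ 0.1795
After 'flag': normaliser = 0.1·0.6923 + 0.5·0.1282 + 0.3·0.1795; P(plant 1) ≈ 0.3699, P(plant 2) ≈ 0.3425, P(plant 3) ≈ 0.2877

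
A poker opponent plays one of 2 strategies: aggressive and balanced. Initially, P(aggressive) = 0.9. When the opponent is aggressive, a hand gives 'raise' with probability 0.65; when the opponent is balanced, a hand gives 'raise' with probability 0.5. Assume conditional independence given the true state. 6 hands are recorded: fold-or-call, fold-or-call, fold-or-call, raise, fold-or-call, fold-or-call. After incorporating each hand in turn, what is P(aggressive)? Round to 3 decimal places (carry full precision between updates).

0.663

Apply Bayes' rule sequentially, carrying P(aggressive) forward.
After 'fold-or-call': P(aggressive) = 0.35·0.9000 / (0.35·0.9000 + 0.5·0.1000) ≈ 0.8630
After 'fold-or-call': P(aggressive) = 0.35·0.8630 / (0.35·0.8630 + 0.5·0.1370) ≈ 0.8152
After 'fold-or-call': P(aggressive) = 0.35·0.8152 / (0.35·0.8152 + 0.5·0.1848) ≈ 0.7553
After 'raise': P(aggressive) = 0.65·0.7553 / (0.65·0.7553 + 0.5·0.2447) ≈ 0.8005
After 'fold-or-call': P(aggressive) = 0.35·0.8005 / (0.35·0.8005 + 0.5·0.1995) ≈ 0.7375
After 'fold-or-call': P(aggressive) = 0.35·0.7375 / (0.35·0.7375 + 0.5·0.2625) ≈ 0.6629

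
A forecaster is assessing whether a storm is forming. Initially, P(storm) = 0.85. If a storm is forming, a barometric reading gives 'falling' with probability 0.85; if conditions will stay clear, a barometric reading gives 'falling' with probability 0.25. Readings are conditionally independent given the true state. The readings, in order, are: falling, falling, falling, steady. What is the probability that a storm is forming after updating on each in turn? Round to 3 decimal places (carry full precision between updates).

0.978

Apply Bayes' rule sequentially, carrying P(storm) forward.
After 'falling': P(storm) = 0.85·0.8500 / (0.85·0.8500 + 0.25·0.1500) ≈ 0.9507
After 'falling': P(storm) = 0.85·0.9507 / (0.85·0.9507 + 0.25·0.0493) ≈ 0.9850
After 'falling': P(storm) = 0.85·0.9850 / (0.85·0.9850 + 0.25·0.0150) ≈ 0.9955
After 'steady': P(storm) = 0.15·0.9955 / (0.15·0.9955 + 0.75·0.0045) ≈ 0.9780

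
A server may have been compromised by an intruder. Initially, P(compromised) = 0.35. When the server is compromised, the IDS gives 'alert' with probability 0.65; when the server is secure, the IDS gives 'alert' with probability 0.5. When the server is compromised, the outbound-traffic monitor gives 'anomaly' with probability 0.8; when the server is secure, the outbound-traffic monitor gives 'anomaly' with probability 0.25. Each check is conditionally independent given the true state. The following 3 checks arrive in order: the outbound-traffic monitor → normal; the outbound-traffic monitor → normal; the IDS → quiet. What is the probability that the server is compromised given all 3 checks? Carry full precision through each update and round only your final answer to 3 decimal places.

Apply Bayes' rule sequentially, carrying P(compromised) forward.
After the outbound-traffic monitor='normal': P(compromised) = 0.2·0.3500 / (0.2·0.3500 + 0.75·0.6500) ≈ 0.1256
After the outbound-traffic monitor='normal': P(compromised) = 0.2·0.1256 / (0.2·0.1256 + 0.75·0.8744) ≈ 0.0369
After the IDS='quiet': P(compromised) = 0.35·0.0369 / (0.35·0.0369 + 0.5·0.9631) ≈ 0.0261

0.026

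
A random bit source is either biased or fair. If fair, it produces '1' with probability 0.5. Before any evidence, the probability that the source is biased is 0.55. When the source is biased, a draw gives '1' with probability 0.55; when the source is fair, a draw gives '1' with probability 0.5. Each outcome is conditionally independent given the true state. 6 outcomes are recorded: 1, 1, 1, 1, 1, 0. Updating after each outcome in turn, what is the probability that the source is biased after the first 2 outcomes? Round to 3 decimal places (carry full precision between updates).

0.597

After '1': P(biased) = 0.55·0.5500 / (0.55·0.5500 + 0.5·0.4500) ≈ 0.5735
After '1': P(biased) = 0.55·0.5735 / (0.55·0.5735 + 0.5·0.4265) ≈ 0.5966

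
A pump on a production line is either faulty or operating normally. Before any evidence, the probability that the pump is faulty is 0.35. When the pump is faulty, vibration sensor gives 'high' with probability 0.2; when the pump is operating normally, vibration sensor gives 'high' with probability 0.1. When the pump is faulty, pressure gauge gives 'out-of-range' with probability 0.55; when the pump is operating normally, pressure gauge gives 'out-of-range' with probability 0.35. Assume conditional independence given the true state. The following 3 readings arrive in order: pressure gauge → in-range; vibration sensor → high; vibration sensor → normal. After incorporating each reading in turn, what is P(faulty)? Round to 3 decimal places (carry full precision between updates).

0.399

After pressure gauge='in-range': P(faulty) = 0.45·0.3500 / (0.45·0.3500 + 0.65·0.6500) ≈ 0.2716
After vibration sensor='high': P(faulty) = 0.2·0.2716 / (0.2·0.2716 + 0.1·0.7284) ≈ 0.4271
After vibration sensor='normal': P(faulty) = 0.8·0.4271 / (0.8·0.4271 + 0.9·0.5729) ≈ 0.3986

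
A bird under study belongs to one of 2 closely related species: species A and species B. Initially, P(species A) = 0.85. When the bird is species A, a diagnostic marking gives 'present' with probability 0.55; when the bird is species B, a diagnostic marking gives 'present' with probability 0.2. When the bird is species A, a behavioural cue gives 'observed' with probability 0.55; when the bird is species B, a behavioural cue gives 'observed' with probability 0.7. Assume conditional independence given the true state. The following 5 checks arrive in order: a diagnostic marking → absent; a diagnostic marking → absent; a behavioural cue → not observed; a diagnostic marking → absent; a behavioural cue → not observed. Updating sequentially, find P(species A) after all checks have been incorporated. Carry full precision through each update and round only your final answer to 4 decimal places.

0.6941

After a diagnostic marking='absent': P(species A) = 0.45·0.8500 / (0.45·0.8500 + 0.8·0.1500) ≈ 0.7612
After a diagnostic marking='absent': P(species A) = 0.45·0.7612 / (0.45·0.7612 + 0.8·0.2388) ≈ 0.6420
After a behavioural cue='not observed': P(species A) = 0.45·0.6420 / (0.45·0.6420 + 0.3·0.3580) ≈ 0.7290
After a diagnostic marking='absent': P(species A) = 0.45·0.7290 / (0.45·0.7290 + 0.8·0.2710) ≈ 0.6020
After a behavioural cue='not observed': P(species A) = 0.45·0.6020 / (0.45·0.6020 + 0.3·0.3980) ≈ 0.6941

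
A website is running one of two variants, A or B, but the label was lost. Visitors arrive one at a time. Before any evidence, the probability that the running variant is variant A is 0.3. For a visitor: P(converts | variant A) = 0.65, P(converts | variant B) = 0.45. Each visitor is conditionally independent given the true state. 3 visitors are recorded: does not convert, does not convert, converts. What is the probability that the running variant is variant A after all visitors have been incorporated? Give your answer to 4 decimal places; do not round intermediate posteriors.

Each posterior becomes the prior for the next update.
After 'does not convert': P(A) = 0.35·0.3000 / (0.35·0.3000 + 0.55·0.7000) ≈ 0.2143
After 'does not convert': P(A) = 0.35·0.2143 / (0.35·0.2143 + 0.55·0.7857) ≈ 0.1479
After 'converts': P(A) = 0.65·0.1479 / (0.65·0.1479 + 0.45·0.8521) ≈ 0.2004

0.2004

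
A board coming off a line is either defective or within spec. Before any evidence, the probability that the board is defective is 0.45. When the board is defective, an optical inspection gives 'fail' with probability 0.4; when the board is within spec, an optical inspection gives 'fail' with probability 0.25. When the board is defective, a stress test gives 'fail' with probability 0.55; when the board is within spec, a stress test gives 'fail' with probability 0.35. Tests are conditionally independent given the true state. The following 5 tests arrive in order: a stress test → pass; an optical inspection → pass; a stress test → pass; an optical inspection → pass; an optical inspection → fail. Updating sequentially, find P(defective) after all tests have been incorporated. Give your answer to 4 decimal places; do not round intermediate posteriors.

After a stress test='pass': P(defective) = 0.45·0.4500 / (0.45·0.4500 + 0.65·0.5500) ≈ 0.3616
After an optical inspection='pass': P(defective) = 0.6·0.3616 / (0.6·0.3616 + 0.75·0.6384) ≈ 0.3118
After a stress test='pass': P(defective) = 0.45·0.3118 / (0.45·0.3118 + 0.65·0.6882) ≈ 0.2388
After an optical inspection='pass': P(defective) = 0.6·0.2388 / (0.6·0.2388 + 0.75·0.7612) ≈ 0.2006
After an optical inspection='fail': P(defective) = 0.4·0.2006 / (0.4·0.2006 + 0.25·0.7994) ≈ 0.2865

0.2865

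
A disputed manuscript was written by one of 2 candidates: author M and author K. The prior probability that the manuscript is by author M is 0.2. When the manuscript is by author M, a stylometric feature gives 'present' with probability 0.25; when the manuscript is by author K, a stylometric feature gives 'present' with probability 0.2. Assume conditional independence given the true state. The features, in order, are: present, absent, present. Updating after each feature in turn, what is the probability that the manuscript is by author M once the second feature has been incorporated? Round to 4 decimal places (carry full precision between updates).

After 'present': P(author M) = 0.25·0.2000 / (0.25·0.2000 + 0.2·0.8000) ≈ 0.2381
After 'absent': P(author M) = 0.75·0.2381 / (0.75·0.2381 + 0.8·0.7619) ≈ 0.2266

0.2266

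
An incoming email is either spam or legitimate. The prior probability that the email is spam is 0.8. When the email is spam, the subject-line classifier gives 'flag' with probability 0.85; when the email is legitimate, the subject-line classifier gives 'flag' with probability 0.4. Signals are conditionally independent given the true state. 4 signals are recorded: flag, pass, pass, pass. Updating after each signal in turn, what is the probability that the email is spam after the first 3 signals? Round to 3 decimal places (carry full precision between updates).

0.347

Apply Bayes' rule sequentially, carrying P(spam) forward.
After 'flag': P(spam) = 0.85·0.8000 / (0.85·0.8000 + 0.4·0.2000) ≈ 0.8947
After 'pass': P(spam) = 0.15·0.8947 / (0.15·0.8947 + 0.6·0.1053) ≈ 0.6800
After 'pass': P(spam) = 0.15·0.6800 / (0.15·0.6800 + 0.6·0.3200) ≈ 0.3469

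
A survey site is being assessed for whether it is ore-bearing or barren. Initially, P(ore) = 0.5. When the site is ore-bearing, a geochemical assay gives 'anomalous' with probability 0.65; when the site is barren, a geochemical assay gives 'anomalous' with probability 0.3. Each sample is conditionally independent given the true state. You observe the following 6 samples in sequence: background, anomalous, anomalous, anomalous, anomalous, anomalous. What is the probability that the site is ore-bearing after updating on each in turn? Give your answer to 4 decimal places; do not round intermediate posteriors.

After 'background': P(ore) = 0.35·0.5000 / (0.35·0.5000 + 0.7·0.5000) ≈ 0.3333
After 'anomalous': P(ore) = 0.65·0.3333 / (0.65·0.3333 + 0.3·0.6667) ≈ 0.5200
After 'anomalous': P(ore) = 0.65·0.5200 / (0.65·0.5200 + 0.3·0.4800) ≈ 0.7012
After 'anomalous': P(ore) = 0.65·0.7012 / (0.65·0.7012 + 0.3·0.2988) ≈ 0.8357
After 'anomalous': P(ore) = 0.65·0.8357 / (0.65·0.8357 + 0.3·0.1643) ≈ 0.9168
After 'anomalous': P(ore) = 0.65·0.9168 / (0.65·0.9168 + 0.3·0.0832) ≈ 0.9598

0.9598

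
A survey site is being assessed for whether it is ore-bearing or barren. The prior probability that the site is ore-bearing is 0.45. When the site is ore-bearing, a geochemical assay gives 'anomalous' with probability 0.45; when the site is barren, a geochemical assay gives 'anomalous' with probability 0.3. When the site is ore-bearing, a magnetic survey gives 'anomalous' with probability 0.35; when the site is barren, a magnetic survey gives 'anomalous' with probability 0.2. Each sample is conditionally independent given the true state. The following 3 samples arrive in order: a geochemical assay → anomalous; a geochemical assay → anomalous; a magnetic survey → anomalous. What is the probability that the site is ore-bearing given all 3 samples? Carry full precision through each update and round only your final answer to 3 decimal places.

0.763

After a geochemical assay='anomalous': P(ore) = 0.45·0.4500 / (0.45·0.4500 + 0.3·0.5500) ≈ 0.5510
After a geochemical assay='anomalous': P(ore) = 0.45·0.5510 / (0.45·0.5510 + 0.3·0.4490) ≈ 0.6480
After a magnetic survey='anomalous': P(ore) = 0.35·0.6480 / (0.35·0.6480 + 0.2·0.3520) ≈ 0.7631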